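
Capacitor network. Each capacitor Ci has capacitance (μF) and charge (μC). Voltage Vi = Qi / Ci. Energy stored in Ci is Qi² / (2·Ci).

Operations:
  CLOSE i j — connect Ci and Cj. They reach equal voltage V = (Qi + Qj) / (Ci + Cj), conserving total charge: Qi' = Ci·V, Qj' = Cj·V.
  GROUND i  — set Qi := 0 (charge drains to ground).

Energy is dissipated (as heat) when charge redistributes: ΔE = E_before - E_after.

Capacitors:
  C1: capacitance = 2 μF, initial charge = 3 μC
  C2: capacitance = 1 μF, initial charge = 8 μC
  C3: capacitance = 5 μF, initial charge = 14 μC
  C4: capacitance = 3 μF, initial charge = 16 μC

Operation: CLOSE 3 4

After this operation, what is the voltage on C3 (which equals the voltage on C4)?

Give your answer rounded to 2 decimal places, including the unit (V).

Answer: 3.75 V

Derivation:
Initial: C1(2μF, Q=3μC, V=1.50V), C2(1μF, Q=8μC, V=8.00V), C3(5μF, Q=14μC, V=2.80V), C4(3μF, Q=16μC, V=5.33V)
Op 1: CLOSE 3-4: Q_total=30.00, C_total=8.00, V=3.75; Q3=18.75, Q4=11.25; dissipated=6.017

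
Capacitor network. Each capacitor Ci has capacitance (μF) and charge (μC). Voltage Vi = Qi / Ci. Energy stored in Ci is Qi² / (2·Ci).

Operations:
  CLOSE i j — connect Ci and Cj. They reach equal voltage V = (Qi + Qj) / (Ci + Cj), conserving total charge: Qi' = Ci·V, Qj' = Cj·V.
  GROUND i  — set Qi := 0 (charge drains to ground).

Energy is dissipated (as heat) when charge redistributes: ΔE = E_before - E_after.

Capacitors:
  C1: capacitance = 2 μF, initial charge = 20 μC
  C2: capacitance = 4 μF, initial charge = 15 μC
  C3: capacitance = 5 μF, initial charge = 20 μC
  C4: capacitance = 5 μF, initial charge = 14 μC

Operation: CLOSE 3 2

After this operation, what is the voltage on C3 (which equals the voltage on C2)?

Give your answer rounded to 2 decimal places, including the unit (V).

Initial: C1(2μF, Q=20μC, V=10.00V), C2(4μF, Q=15μC, V=3.75V), C3(5μF, Q=20μC, V=4.00V), C4(5μF, Q=14μC, V=2.80V)
Op 1: CLOSE 3-2: Q_total=35.00, C_total=9.00, V=3.89; Q3=19.44, Q2=15.56; dissipated=0.069

Answer: 3.89 V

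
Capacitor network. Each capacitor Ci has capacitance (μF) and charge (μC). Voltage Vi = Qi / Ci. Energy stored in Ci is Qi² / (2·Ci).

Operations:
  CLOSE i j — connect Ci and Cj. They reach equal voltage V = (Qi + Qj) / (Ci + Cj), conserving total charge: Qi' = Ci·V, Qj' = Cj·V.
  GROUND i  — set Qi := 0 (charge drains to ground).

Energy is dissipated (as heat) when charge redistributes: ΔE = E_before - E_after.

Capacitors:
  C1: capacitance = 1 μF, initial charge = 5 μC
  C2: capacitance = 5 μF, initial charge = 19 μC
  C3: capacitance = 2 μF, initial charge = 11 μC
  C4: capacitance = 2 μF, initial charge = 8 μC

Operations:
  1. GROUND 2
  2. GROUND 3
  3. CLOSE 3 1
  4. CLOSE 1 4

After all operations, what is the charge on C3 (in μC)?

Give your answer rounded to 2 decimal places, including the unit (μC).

Initial: C1(1μF, Q=5μC, V=5.00V), C2(5μF, Q=19μC, V=3.80V), C3(2μF, Q=11μC, V=5.50V), C4(2μF, Q=8μC, V=4.00V)
Op 1: GROUND 2: Q2=0; energy lost=36.100
Op 2: GROUND 3: Q3=0; energy lost=30.250
Op 3: CLOSE 3-1: Q_total=5.00, C_total=3.00, V=1.67; Q3=3.33, Q1=1.67; dissipated=8.333
Op 4: CLOSE 1-4: Q_total=9.67, C_total=3.00, V=3.22; Q1=3.22, Q4=6.44; dissipated=1.815
Final charges: Q1=3.22, Q2=0.00, Q3=3.33, Q4=6.44

Answer: 3.33 μC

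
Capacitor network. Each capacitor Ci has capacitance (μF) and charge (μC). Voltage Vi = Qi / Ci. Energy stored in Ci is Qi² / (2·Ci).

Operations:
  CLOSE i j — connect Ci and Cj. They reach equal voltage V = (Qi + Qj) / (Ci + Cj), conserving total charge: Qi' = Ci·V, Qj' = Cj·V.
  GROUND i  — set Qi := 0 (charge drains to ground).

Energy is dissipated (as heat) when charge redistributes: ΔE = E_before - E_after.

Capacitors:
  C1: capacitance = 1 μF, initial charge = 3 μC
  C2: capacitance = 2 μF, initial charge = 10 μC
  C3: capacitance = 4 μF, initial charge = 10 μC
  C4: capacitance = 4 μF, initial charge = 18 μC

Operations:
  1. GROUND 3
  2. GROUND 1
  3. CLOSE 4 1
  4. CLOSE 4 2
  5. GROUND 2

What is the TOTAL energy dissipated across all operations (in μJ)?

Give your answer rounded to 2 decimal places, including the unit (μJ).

Answer: 42.94 μJ

Derivation:
Initial: C1(1μF, Q=3μC, V=3.00V), C2(2μF, Q=10μC, V=5.00V), C3(4μF, Q=10μC, V=2.50V), C4(4μF, Q=18μC, V=4.50V)
Op 1: GROUND 3: Q3=0; energy lost=12.500
Op 2: GROUND 1: Q1=0; energy lost=4.500
Op 3: CLOSE 4-1: Q_total=18.00, C_total=5.00, V=3.60; Q4=14.40, Q1=3.60; dissipated=8.100
Op 4: CLOSE 4-2: Q_total=24.40, C_total=6.00, V=4.07; Q4=16.27, Q2=8.13; dissipated=1.307
Op 5: GROUND 2: Q2=0; energy lost=16.538
Total dissipated: 42.944 μJ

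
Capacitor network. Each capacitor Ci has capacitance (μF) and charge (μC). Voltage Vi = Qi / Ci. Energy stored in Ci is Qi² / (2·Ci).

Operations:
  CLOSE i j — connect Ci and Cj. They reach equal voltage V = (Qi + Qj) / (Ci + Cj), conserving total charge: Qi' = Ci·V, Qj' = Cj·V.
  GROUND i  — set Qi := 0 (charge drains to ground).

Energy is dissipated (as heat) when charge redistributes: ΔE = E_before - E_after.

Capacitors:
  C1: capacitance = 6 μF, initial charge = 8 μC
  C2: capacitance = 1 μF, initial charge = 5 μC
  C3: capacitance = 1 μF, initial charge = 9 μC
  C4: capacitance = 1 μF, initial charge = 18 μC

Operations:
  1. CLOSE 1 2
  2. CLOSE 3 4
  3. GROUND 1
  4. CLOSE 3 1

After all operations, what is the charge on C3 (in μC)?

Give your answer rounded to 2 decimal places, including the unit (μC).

Initial: C1(6μF, Q=8μC, V=1.33V), C2(1μF, Q=5μC, V=5.00V), C3(1μF, Q=9μC, V=9.00V), C4(1μF, Q=18μC, V=18.00V)
Op 1: CLOSE 1-2: Q_total=13.00, C_total=7.00, V=1.86; Q1=11.14, Q2=1.86; dissipated=5.762
Op 2: CLOSE 3-4: Q_total=27.00, C_total=2.00, V=13.50; Q3=13.50, Q4=13.50; dissipated=20.250
Op 3: GROUND 1: Q1=0; energy lost=10.347
Op 4: CLOSE 3-1: Q_total=13.50, C_total=7.00, V=1.93; Q3=1.93, Q1=11.57; dissipated=78.107
Final charges: Q1=11.57, Q2=1.86, Q3=1.93, Q4=13.50

Answer: 1.93 μC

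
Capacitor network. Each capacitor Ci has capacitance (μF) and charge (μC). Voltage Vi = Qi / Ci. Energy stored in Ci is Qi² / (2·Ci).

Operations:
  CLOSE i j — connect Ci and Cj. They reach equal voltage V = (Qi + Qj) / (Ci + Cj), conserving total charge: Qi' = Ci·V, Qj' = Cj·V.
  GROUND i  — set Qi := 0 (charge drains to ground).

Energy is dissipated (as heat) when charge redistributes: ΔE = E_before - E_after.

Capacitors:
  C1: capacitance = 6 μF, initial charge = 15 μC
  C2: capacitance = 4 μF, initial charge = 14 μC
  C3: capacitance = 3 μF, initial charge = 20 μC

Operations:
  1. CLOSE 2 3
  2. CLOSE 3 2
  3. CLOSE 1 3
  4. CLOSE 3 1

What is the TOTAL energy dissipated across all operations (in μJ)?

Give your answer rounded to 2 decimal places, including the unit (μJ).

Answer: 14.15 μJ

Derivation:
Initial: C1(6μF, Q=15μC, V=2.50V), C2(4μF, Q=14μC, V=3.50V), C3(3μF, Q=20μC, V=6.67V)
Op 1: CLOSE 2-3: Q_total=34.00, C_total=7.00, V=4.86; Q2=19.43, Q3=14.57; dissipated=8.595
Op 2: CLOSE 3-2: Q_total=34.00, C_total=7.00, V=4.86; Q3=14.57, Q2=19.43; dissipated=0.000
Op 3: CLOSE 1-3: Q_total=29.57, C_total=9.00, V=3.29; Q1=19.71, Q3=9.86; dissipated=5.556
Op 4: CLOSE 3-1: Q_total=29.57, C_total=9.00, V=3.29; Q3=9.86, Q1=19.71; dissipated=0.000
Total dissipated: 14.151 μJ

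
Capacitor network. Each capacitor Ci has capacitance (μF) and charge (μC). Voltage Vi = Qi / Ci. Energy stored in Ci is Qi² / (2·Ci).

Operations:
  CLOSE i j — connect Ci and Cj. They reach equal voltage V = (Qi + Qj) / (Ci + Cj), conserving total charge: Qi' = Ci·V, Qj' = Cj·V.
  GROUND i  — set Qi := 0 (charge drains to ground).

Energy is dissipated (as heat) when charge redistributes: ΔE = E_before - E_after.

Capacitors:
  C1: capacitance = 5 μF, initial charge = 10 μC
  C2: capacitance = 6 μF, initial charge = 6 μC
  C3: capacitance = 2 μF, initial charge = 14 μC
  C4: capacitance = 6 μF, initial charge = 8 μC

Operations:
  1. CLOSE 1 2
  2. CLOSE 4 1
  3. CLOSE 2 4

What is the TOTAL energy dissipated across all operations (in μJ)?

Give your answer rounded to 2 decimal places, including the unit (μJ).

Answer: 1.39 μJ

Derivation:
Initial: C1(5μF, Q=10μC, V=2.00V), C2(6μF, Q=6μC, V=1.00V), C3(2μF, Q=14μC, V=7.00V), C4(6μF, Q=8μC, V=1.33V)
Op 1: CLOSE 1-2: Q_total=16.00, C_total=11.00, V=1.45; Q1=7.27, Q2=8.73; dissipated=1.364
Op 2: CLOSE 4-1: Q_total=15.27, C_total=11.00, V=1.39; Q4=8.33, Q1=6.94; dissipated=0.020
Op 3: CLOSE 2-4: Q_total=17.06, C_total=12.00, V=1.42; Q2=8.53, Q4=8.53; dissipated=0.007
Total dissipated: 1.390 μJ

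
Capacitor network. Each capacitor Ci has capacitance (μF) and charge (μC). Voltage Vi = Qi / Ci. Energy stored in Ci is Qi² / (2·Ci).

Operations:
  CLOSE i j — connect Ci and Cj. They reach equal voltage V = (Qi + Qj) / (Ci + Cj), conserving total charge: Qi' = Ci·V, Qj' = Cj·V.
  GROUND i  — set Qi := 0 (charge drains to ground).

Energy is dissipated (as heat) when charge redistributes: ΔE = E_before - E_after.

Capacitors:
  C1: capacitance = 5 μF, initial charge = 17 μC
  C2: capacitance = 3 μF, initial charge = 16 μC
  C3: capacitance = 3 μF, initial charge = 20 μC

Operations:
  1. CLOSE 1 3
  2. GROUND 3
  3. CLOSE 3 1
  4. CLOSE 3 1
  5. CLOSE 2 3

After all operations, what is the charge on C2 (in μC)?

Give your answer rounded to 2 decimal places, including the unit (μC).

Initial: C1(5μF, Q=17μC, V=3.40V), C2(3μF, Q=16μC, V=5.33V), C3(3μF, Q=20μC, V=6.67V)
Op 1: CLOSE 1-3: Q_total=37.00, C_total=8.00, V=4.62; Q1=23.12, Q3=13.88; dissipated=10.004
Op 2: GROUND 3: Q3=0; energy lost=32.086
Op 3: CLOSE 3-1: Q_total=23.12, C_total=8.00, V=2.89; Q3=8.67, Q1=14.45; dissipated=20.054
Op 4: CLOSE 3-1: Q_total=23.12, C_total=8.00, V=2.89; Q3=8.67, Q1=14.45; dissipated=0.000
Op 5: CLOSE 2-3: Q_total=24.67, C_total=6.00, V=4.11; Q2=12.34, Q3=12.34; dissipated=4.475
Final charges: Q1=14.45, Q2=12.34, Q3=12.34

Answer: 12.34 μC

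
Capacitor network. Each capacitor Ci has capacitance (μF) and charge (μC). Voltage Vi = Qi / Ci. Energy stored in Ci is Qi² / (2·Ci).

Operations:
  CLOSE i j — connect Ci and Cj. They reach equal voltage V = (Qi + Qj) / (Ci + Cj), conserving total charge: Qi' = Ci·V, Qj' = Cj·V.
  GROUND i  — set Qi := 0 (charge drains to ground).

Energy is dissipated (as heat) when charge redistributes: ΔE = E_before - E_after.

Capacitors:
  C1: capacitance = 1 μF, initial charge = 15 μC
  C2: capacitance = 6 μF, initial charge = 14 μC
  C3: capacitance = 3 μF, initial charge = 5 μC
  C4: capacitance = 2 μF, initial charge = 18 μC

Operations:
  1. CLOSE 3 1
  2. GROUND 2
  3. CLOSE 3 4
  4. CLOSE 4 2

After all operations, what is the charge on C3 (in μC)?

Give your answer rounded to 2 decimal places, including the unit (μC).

Initial: C1(1μF, Q=15μC, V=15.00V), C2(6μF, Q=14μC, V=2.33V), C3(3μF, Q=5μC, V=1.67V), C4(2μF, Q=18μC, V=9.00V)
Op 1: CLOSE 3-1: Q_total=20.00, C_total=4.00, V=5.00; Q3=15.00, Q1=5.00; dissipated=66.667
Op 2: GROUND 2: Q2=0; energy lost=16.333
Op 3: CLOSE 3-4: Q_total=33.00, C_total=5.00, V=6.60; Q3=19.80, Q4=13.20; dissipated=9.600
Op 4: CLOSE 4-2: Q_total=13.20, C_total=8.00, V=1.65; Q4=3.30, Q2=9.90; dissipated=32.670
Final charges: Q1=5.00, Q2=9.90, Q3=19.80, Q4=3.30

Answer: 19.80 μC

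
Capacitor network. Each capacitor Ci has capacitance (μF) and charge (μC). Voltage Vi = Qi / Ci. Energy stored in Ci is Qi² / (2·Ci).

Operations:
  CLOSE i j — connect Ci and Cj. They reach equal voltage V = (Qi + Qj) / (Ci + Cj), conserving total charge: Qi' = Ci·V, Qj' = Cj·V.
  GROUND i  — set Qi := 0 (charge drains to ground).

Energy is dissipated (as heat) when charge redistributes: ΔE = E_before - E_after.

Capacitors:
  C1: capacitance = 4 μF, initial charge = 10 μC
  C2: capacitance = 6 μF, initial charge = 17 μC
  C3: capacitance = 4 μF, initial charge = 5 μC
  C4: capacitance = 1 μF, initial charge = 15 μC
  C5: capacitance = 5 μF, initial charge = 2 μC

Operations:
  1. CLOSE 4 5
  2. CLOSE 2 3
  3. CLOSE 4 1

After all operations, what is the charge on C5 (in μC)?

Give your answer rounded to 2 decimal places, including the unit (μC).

Answer: 14.17 μC

Derivation:
Initial: C1(4μF, Q=10μC, V=2.50V), C2(6μF, Q=17μC, V=2.83V), C3(4μF, Q=5μC, V=1.25V), C4(1μF, Q=15μC, V=15.00V), C5(5μF, Q=2μC, V=0.40V)
Op 1: CLOSE 4-5: Q_total=17.00, C_total=6.00, V=2.83; Q4=2.83, Q5=14.17; dissipated=88.817
Op 2: CLOSE 2-3: Q_total=22.00, C_total=10.00, V=2.20; Q2=13.20, Q3=8.80; dissipated=3.008
Op 3: CLOSE 4-1: Q_total=12.83, C_total=5.00, V=2.57; Q4=2.57, Q1=10.27; dissipated=0.044
Final charges: Q1=10.27, Q2=13.20, Q3=8.80, Q4=2.57, Q5=14.17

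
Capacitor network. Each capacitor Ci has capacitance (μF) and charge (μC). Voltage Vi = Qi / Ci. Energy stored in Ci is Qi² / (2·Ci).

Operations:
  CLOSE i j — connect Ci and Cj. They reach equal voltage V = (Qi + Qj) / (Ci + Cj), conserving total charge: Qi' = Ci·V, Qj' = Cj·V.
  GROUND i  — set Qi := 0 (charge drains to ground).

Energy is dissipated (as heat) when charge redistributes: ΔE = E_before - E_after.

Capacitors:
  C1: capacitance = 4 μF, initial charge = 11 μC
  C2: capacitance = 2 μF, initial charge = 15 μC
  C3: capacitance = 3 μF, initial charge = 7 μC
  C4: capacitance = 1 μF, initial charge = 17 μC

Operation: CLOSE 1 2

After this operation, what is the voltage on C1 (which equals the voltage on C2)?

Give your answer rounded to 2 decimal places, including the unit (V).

Answer: 4.33 V

Derivation:
Initial: C1(4μF, Q=11μC, V=2.75V), C2(2μF, Q=15μC, V=7.50V), C3(3μF, Q=7μC, V=2.33V), C4(1μF, Q=17μC, V=17.00V)
Op 1: CLOSE 1-2: Q_total=26.00, C_total=6.00, V=4.33; Q1=17.33, Q2=8.67; dissipated=15.042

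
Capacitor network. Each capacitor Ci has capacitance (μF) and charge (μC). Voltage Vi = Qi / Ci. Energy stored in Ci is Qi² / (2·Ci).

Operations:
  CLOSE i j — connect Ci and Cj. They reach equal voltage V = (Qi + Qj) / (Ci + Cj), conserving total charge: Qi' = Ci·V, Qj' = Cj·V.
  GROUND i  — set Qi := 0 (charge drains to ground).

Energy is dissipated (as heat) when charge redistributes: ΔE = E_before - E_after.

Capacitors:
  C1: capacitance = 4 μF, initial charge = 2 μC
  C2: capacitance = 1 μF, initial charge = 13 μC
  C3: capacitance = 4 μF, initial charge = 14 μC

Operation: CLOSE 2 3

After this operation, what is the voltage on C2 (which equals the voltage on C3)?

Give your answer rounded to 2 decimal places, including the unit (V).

Initial: C1(4μF, Q=2μC, V=0.50V), C2(1μF, Q=13μC, V=13.00V), C3(4μF, Q=14μC, V=3.50V)
Op 1: CLOSE 2-3: Q_total=27.00, C_total=5.00, V=5.40; Q2=5.40, Q3=21.60; dissipated=36.100

Answer: 5.40 V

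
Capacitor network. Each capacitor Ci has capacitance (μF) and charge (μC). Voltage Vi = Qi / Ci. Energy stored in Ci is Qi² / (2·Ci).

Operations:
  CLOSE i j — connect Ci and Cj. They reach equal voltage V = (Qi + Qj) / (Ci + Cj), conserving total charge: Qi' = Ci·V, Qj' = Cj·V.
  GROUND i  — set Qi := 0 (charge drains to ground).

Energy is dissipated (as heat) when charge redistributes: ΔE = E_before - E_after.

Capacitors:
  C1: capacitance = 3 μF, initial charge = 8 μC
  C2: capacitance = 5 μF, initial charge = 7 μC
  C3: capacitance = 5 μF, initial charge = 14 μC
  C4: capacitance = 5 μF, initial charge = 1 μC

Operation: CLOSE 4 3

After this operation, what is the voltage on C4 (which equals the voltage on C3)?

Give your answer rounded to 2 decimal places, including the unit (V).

Answer: 1.50 V

Derivation:
Initial: C1(3μF, Q=8μC, V=2.67V), C2(5μF, Q=7μC, V=1.40V), C3(5μF, Q=14μC, V=2.80V), C4(5μF, Q=1μC, V=0.20V)
Op 1: CLOSE 4-3: Q_total=15.00, C_total=10.00, V=1.50; Q4=7.50, Q3=7.50; dissipated=8.450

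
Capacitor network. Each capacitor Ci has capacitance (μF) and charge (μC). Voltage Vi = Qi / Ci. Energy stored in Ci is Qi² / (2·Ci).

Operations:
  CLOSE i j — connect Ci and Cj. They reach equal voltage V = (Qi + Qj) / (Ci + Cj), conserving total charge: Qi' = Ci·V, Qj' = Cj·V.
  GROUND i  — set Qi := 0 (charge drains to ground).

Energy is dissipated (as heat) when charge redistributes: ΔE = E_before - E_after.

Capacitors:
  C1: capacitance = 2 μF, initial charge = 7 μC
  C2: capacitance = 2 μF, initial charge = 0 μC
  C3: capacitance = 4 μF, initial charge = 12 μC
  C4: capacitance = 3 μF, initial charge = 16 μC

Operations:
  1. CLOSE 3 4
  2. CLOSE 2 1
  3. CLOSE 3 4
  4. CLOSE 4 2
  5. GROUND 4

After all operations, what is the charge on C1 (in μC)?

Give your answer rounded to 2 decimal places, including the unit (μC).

Initial: C1(2μF, Q=7μC, V=3.50V), C2(2μF, Q=0μC, V=0.00V), C3(4μF, Q=12μC, V=3.00V), C4(3μF, Q=16μC, V=5.33V)
Op 1: CLOSE 3-4: Q_total=28.00, C_total=7.00, V=4.00; Q3=16.00, Q4=12.00; dissipated=4.667
Op 2: CLOSE 2-1: Q_total=7.00, C_total=4.00, V=1.75; Q2=3.50, Q1=3.50; dissipated=6.125
Op 3: CLOSE 3-4: Q_total=28.00, C_total=7.00, V=4.00; Q3=16.00, Q4=12.00; dissipated=0.000
Op 4: CLOSE 4-2: Q_total=15.50, C_total=5.00, V=3.10; Q4=9.30, Q2=6.20; dissipated=3.038
Op 5: GROUND 4: Q4=0; energy lost=14.415
Final charges: Q1=3.50, Q2=6.20, Q3=16.00, Q4=0.00

Answer: 3.50 μC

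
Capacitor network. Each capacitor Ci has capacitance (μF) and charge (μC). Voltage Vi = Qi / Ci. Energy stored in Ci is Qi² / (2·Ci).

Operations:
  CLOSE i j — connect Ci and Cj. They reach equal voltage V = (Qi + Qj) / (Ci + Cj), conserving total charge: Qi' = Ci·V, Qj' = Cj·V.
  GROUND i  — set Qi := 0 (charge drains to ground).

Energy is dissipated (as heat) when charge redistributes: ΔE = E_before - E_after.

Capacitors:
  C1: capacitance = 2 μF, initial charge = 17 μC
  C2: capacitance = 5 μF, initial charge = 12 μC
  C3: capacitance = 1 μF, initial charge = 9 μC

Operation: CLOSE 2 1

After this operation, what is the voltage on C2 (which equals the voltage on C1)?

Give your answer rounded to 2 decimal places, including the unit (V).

Answer: 4.14 V

Derivation:
Initial: C1(2μF, Q=17μC, V=8.50V), C2(5μF, Q=12μC, V=2.40V), C3(1μF, Q=9μC, V=9.00V)
Op 1: CLOSE 2-1: Q_total=29.00, C_total=7.00, V=4.14; Q2=20.71, Q1=8.29; dissipated=26.579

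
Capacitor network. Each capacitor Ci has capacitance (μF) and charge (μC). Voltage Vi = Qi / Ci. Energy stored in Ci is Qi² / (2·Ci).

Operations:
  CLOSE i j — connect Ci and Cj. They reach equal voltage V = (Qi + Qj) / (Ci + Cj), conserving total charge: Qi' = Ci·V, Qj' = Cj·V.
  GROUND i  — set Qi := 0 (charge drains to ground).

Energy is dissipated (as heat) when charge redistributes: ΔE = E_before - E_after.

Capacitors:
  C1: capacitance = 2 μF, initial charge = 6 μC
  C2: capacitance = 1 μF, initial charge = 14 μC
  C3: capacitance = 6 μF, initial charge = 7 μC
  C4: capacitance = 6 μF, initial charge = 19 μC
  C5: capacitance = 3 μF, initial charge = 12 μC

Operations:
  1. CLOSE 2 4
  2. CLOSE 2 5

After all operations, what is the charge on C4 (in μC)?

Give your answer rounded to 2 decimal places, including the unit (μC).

Answer: 28.29 μC

Derivation:
Initial: C1(2μF, Q=6μC, V=3.00V), C2(1μF, Q=14μC, V=14.00V), C3(6μF, Q=7μC, V=1.17V), C4(6μF, Q=19μC, V=3.17V), C5(3μF, Q=12μC, V=4.00V)
Op 1: CLOSE 2-4: Q_total=33.00, C_total=7.00, V=4.71; Q2=4.71, Q4=28.29; dissipated=50.298
Op 2: CLOSE 2-5: Q_total=16.71, C_total=4.00, V=4.18; Q2=4.18, Q5=12.54; dissipated=0.191
Final charges: Q1=6.00, Q2=4.18, Q3=7.00, Q4=28.29, Q5=12.54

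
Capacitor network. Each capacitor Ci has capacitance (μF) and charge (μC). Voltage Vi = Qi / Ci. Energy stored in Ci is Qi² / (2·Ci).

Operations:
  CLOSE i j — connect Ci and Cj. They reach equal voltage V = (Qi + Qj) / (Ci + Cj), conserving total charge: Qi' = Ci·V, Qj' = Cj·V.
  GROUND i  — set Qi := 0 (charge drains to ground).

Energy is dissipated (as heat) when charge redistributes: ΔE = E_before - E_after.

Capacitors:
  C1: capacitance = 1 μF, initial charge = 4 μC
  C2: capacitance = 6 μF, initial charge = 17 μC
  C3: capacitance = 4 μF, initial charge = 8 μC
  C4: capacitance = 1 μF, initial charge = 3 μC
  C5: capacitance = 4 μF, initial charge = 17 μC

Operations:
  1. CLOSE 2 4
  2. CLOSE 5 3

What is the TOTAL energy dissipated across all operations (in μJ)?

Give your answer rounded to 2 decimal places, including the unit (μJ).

Answer: 5.07 μJ

Derivation:
Initial: C1(1μF, Q=4μC, V=4.00V), C2(6μF, Q=17μC, V=2.83V), C3(4μF, Q=8μC, V=2.00V), C4(1μF, Q=3μC, V=3.00V), C5(4μF, Q=17μC, V=4.25V)
Op 1: CLOSE 2-4: Q_total=20.00, C_total=7.00, V=2.86; Q2=17.14, Q4=2.86; dissipated=0.012
Op 2: CLOSE 5-3: Q_total=25.00, C_total=8.00, V=3.12; Q5=12.50, Q3=12.50; dissipated=5.062
Total dissipated: 5.074 μJ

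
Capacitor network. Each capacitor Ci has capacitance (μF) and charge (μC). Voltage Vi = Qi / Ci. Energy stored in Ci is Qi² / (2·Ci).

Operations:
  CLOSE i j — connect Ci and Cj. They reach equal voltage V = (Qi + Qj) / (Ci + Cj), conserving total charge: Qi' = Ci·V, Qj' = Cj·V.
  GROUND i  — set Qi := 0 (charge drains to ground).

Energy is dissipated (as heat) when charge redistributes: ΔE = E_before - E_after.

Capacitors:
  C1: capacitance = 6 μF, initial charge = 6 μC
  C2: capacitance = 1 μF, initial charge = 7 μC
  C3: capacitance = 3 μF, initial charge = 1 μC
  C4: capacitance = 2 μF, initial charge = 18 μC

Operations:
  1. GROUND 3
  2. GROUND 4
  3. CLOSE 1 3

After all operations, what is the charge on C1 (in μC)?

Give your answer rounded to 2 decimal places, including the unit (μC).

Initial: C1(6μF, Q=6μC, V=1.00V), C2(1μF, Q=7μC, V=7.00V), C3(3μF, Q=1μC, V=0.33V), C4(2μF, Q=18μC, V=9.00V)
Op 1: GROUND 3: Q3=0; energy lost=0.167
Op 2: GROUND 4: Q4=0; energy lost=81.000
Op 3: CLOSE 1-3: Q_total=6.00, C_total=9.00, V=0.67; Q1=4.00, Q3=2.00; dissipated=1.000
Final charges: Q1=4.00, Q2=7.00, Q3=2.00, Q4=0.00

Answer: 4.00 μC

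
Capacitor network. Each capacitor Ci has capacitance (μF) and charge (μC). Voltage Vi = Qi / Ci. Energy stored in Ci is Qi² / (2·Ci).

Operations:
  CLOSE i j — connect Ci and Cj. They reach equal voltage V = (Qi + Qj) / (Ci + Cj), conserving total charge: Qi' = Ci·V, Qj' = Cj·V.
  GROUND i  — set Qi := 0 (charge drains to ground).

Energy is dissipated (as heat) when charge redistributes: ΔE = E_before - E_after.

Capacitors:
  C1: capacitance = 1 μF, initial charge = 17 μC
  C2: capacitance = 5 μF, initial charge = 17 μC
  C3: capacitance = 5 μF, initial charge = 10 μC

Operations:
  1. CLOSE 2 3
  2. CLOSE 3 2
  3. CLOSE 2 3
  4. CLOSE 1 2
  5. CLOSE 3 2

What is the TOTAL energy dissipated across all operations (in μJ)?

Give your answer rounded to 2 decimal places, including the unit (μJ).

Answer: 94.75 μJ

Derivation:
Initial: C1(1μF, Q=17μC, V=17.00V), C2(5μF, Q=17μC, V=3.40V), C3(5μF, Q=10μC, V=2.00V)
Op 1: CLOSE 2-3: Q_total=27.00, C_total=10.00, V=2.70; Q2=13.50, Q3=13.50; dissipated=2.450
Op 2: CLOSE 3-2: Q_total=27.00, C_total=10.00, V=2.70; Q3=13.50, Q2=13.50; dissipated=0.000
Op 3: CLOSE 2-3: Q_total=27.00, C_total=10.00, V=2.70; Q2=13.50, Q3=13.50; dissipated=0.000
Op 4: CLOSE 1-2: Q_total=30.50, C_total=6.00, V=5.08; Q1=5.08, Q2=25.42; dissipated=85.204
Op 5: CLOSE 3-2: Q_total=38.92, C_total=10.00, V=3.89; Q3=19.46, Q2=19.46; dissipated=7.100
Total dissipated: 94.755 μJ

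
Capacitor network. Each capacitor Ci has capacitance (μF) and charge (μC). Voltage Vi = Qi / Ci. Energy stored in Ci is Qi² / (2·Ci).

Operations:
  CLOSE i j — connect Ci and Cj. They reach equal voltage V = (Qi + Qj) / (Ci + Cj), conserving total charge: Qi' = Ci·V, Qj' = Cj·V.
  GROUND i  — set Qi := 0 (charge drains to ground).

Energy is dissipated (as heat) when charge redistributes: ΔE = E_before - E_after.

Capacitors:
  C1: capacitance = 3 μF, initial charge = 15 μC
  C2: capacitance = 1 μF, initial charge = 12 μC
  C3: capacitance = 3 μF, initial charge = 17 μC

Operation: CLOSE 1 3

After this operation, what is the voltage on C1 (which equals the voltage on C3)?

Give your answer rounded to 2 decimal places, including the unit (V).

Initial: C1(3μF, Q=15μC, V=5.00V), C2(1μF, Q=12μC, V=12.00V), C3(3μF, Q=17μC, V=5.67V)
Op 1: CLOSE 1-3: Q_total=32.00, C_total=6.00, V=5.33; Q1=16.00, Q3=16.00; dissipated=0.333

Answer: 5.33 V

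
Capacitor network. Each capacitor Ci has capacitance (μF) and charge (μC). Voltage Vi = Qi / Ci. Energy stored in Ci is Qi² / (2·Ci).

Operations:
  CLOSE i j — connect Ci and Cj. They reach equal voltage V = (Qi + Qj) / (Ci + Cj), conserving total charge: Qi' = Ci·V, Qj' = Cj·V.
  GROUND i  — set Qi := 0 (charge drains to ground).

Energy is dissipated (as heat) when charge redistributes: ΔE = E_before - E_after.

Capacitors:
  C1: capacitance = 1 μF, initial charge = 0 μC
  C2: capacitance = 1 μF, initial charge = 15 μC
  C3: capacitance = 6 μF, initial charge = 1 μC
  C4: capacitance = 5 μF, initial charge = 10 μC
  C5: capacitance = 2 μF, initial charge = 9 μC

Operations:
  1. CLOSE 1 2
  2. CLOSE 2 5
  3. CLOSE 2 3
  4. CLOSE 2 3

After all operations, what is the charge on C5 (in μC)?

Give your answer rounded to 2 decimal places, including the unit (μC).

Initial: C1(1μF, Q=0μC, V=0.00V), C2(1μF, Q=15μC, V=15.00V), C3(6μF, Q=1μC, V=0.17V), C4(5μF, Q=10μC, V=2.00V), C5(2μF, Q=9μC, V=4.50V)
Op 1: CLOSE 1-2: Q_total=15.00, C_total=2.00, V=7.50; Q1=7.50, Q2=7.50; dissipated=56.250
Op 2: CLOSE 2-5: Q_total=16.50, C_total=3.00, V=5.50; Q2=5.50, Q5=11.00; dissipated=3.000
Op 3: CLOSE 2-3: Q_total=6.50, C_total=7.00, V=0.93; Q2=0.93, Q3=5.57; dissipated=12.190
Op 4: CLOSE 2-3: Q_total=6.50, C_total=7.00, V=0.93; Q2=0.93, Q3=5.57; dissipated=0.000
Final charges: Q1=7.50, Q2=0.93, Q3=5.57, Q4=10.00, Q5=11.00

Answer: 11.00 μC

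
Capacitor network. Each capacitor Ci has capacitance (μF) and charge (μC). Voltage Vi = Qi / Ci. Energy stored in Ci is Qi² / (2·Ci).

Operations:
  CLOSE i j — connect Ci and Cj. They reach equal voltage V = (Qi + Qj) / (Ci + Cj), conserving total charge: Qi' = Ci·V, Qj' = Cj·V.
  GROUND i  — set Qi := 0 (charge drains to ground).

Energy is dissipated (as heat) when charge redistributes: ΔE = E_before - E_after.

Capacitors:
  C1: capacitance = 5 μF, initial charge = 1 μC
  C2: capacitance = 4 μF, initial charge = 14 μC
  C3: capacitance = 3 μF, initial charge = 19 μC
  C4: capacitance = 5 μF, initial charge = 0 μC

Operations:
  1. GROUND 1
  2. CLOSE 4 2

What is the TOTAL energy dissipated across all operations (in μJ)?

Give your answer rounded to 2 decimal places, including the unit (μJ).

Initial: C1(5μF, Q=1μC, V=0.20V), C2(4μF, Q=14μC, V=3.50V), C3(3μF, Q=19μC, V=6.33V), C4(5μF, Q=0μC, V=0.00V)
Op 1: GROUND 1: Q1=0; energy lost=0.100
Op 2: CLOSE 4-2: Q_total=14.00, C_total=9.00, V=1.56; Q4=7.78, Q2=6.22; dissipated=13.611
Total dissipated: 13.711 μJ

Answer: 13.71 μJ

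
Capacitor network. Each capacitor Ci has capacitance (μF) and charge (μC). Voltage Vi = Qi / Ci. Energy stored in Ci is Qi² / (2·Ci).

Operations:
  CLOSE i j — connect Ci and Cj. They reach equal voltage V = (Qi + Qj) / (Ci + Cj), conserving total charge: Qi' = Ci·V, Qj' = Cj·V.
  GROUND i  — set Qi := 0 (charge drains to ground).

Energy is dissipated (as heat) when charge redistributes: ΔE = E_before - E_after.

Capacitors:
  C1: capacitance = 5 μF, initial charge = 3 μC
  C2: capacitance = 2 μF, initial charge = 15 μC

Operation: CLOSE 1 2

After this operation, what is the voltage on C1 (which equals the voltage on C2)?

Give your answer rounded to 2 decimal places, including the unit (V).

Initial: C1(5μF, Q=3μC, V=0.60V), C2(2μF, Q=15μC, V=7.50V)
Op 1: CLOSE 1-2: Q_total=18.00, C_total=7.00, V=2.57; Q1=12.86, Q2=5.14; dissipated=34.007

Answer: 2.57 V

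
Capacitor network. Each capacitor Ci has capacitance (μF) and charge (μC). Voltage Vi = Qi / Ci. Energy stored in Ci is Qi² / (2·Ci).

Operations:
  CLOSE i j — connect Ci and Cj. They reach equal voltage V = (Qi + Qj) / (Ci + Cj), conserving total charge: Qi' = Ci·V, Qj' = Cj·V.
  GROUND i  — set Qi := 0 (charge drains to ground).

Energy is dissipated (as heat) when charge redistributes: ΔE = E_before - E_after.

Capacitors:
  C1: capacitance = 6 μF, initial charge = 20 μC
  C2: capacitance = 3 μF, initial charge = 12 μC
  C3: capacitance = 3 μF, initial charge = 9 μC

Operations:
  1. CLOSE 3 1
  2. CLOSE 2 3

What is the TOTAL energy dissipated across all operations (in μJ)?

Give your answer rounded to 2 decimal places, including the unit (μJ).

Initial: C1(6μF, Q=20μC, V=3.33V), C2(3μF, Q=12μC, V=4.00V), C3(3μF, Q=9μC, V=3.00V)
Op 1: CLOSE 3-1: Q_total=29.00, C_total=9.00, V=3.22; Q3=9.67, Q1=19.33; dissipated=0.111
Op 2: CLOSE 2-3: Q_total=21.67, C_total=6.00, V=3.61; Q2=10.83, Q3=10.83; dissipated=0.454
Total dissipated: 0.565 μJ

Answer: 0.56 μJ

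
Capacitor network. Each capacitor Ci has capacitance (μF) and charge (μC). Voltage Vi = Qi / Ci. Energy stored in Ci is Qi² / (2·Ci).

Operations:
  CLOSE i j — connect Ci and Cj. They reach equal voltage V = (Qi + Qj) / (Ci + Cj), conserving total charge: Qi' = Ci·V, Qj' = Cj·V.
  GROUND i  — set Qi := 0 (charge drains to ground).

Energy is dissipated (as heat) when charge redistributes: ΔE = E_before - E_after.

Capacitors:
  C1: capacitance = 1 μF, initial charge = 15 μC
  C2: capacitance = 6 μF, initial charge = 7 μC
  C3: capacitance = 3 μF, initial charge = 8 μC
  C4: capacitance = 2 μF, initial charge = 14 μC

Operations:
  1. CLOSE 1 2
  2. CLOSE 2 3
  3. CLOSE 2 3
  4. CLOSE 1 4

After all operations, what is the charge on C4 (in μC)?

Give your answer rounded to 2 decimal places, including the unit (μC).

Initial: C1(1μF, Q=15μC, V=15.00V), C2(6μF, Q=7μC, V=1.17V), C3(3μF, Q=8μC, V=2.67V), C4(2μF, Q=14μC, V=7.00V)
Op 1: CLOSE 1-2: Q_total=22.00, C_total=7.00, V=3.14; Q1=3.14, Q2=18.86; dissipated=82.012
Op 2: CLOSE 2-3: Q_total=26.86, C_total=9.00, V=2.98; Q2=17.90, Q3=8.95; dissipated=0.227
Op 3: CLOSE 2-3: Q_total=26.86, C_total=9.00, V=2.98; Q2=17.90, Q3=8.95; dissipated=0.000
Op 4: CLOSE 1-4: Q_total=17.14, C_total=3.00, V=5.71; Q1=5.71, Q4=11.43; dissipated=4.959
Final charges: Q1=5.71, Q2=17.90, Q3=8.95, Q4=11.43

Answer: 11.43 μC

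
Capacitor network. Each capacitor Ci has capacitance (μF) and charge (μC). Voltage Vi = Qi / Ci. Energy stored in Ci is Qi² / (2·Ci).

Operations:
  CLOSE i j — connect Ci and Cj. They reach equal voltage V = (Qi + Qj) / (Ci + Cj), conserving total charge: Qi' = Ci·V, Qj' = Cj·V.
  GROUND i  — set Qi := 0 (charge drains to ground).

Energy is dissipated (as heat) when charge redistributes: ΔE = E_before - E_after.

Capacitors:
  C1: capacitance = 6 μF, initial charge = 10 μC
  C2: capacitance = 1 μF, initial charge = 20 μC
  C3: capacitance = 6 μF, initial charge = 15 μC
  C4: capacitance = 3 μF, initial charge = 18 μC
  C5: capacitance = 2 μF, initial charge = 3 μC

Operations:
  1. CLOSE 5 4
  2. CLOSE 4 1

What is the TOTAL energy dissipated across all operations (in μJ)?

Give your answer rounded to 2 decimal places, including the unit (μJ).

Answer: 18.57 μJ

Derivation:
Initial: C1(6μF, Q=10μC, V=1.67V), C2(1μF, Q=20μC, V=20.00V), C3(6μF, Q=15μC, V=2.50V), C4(3μF, Q=18μC, V=6.00V), C5(2μF, Q=3μC, V=1.50V)
Op 1: CLOSE 5-4: Q_total=21.00, C_total=5.00, V=4.20; Q5=8.40, Q4=12.60; dissipated=12.150
Op 2: CLOSE 4-1: Q_total=22.60, C_total=9.00, V=2.51; Q4=7.53, Q1=15.07; dissipated=6.418
Total dissipated: 18.568 μJ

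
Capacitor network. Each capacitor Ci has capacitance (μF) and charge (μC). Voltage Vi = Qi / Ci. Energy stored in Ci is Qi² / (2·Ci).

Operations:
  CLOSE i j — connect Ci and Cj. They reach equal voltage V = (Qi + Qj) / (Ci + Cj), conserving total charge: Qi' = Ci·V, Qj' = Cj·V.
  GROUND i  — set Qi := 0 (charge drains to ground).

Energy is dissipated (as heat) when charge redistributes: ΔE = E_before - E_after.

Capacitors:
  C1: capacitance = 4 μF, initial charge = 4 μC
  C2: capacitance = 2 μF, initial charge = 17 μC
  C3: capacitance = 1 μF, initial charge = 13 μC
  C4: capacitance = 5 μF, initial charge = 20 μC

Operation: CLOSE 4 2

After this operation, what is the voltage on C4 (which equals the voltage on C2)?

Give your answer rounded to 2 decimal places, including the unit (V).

Initial: C1(4μF, Q=4μC, V=1.00V), C2(2μF, Q=17μC, V=8.50V), C3(1μF, Q=13μC, V=13.00V), C4(5μF, Q=20μC, V=4.00V)
Op 1: CLOSE 4-2: Q_total=37.00, C_total=7.00, V=5.29; Q4=26.43, Q2=10.57; dissipated=14.464

Answer: 5.29 V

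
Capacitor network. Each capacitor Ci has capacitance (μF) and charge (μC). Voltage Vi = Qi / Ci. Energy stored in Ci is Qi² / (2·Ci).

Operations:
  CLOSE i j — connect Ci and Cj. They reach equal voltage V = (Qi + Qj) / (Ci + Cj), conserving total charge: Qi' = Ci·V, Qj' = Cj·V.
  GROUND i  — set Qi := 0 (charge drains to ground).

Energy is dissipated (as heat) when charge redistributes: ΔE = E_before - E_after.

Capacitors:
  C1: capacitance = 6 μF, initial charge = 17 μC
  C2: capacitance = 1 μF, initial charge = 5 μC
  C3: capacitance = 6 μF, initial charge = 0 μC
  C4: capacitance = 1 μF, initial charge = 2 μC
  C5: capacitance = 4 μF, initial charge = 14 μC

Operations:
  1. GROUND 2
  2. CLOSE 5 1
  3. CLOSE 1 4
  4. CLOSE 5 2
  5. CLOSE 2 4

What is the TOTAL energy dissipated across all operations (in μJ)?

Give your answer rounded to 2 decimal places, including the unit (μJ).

Answer: 17.45 μJ

Derivation:
Initial: C1(6μF, Q=17μC, V=2.83V), C2(1μF, Q=5μC, V=5.00V), C3(6μF, Q=0μC, V=0.00V), C4(1μF, Q=2μC, V=2.00V), C5(4μF, Q=14μC, V=3.50V)
Op 1: GROUND 2: Q2=0; energy lost=12.500
Op 2: CLOSE 5-1: Q_total=31.00, C_total=10.00, V=3.10; Q5=12.40, Q1=18.60; dissipated=0.533
Op 3: CLOSE 1-4: Q_total=20.60, C_total=7.00, V=2.94; Q1=17.66, Q4=2.94; dissipated=0.519
Op 4: CLOSE 5-2: Q_total=12.40, C_total=5.00, V=2.48; Q5=9.92, Q2=2.48; dissipated=3.844
Op 5: CLOSE 2-4: Q_total=5.42, C_total=2.00, V=2.71; Q2=2.71, Q4=2.71; dissipated=0.054
Total dissipated: 17.449 μJ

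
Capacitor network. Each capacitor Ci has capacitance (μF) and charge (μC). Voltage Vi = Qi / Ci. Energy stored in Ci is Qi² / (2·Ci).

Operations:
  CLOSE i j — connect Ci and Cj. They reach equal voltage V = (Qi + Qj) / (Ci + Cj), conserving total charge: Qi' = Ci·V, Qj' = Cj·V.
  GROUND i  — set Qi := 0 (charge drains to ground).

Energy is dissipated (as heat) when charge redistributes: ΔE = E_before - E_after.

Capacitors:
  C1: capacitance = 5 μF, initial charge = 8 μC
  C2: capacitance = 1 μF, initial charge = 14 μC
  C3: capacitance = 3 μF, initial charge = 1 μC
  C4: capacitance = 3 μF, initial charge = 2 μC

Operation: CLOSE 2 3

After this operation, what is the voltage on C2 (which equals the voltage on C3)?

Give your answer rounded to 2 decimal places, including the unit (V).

Initial: C1(5μF, Q=8μC, V=1.60V), C2(1μF, Q=14μC, V=14.00V), C3(3μF, Q=1μC, V=0.33V), C4(3μF, Q=2μC, V=0.67V)
Op 1: CLOSE 2-3: Q_total=15.00, C_total=4.00, V=3.75; Q2=3.75, Q3=11.25; dissipated=70.042

Answer: 3.75 V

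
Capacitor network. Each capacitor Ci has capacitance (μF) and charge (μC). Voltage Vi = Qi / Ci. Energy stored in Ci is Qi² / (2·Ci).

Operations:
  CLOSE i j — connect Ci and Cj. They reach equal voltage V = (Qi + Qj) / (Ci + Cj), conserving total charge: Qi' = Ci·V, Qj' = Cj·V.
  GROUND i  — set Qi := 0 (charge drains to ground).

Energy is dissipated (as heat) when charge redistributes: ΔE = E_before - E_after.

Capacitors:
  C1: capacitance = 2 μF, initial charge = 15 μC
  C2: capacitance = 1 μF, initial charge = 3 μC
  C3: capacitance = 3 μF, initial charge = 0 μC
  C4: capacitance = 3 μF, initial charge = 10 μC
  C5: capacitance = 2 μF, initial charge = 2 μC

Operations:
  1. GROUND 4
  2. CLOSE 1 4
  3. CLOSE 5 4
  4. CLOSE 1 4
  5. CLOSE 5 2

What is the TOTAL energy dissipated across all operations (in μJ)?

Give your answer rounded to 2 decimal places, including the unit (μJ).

Initial: C1(2μF, Q=15μC, V=7.50V), C2(1μF, Q=3μC, V=3.00V), C3(3μF, Q=0μC, V=0.00V), C4(3μF, Q=10μC, V=3.33V), C5(2μF, Q=2μC, V=1.00V)
Op 1: GROUND 4: Q4=0; energy lost=16.667
Op 2: CLOSE 1-4: Q_total=15.00, C_total=5.00, V=3.00; Q1=6.00, Q4=9.00; dissipated=33.750
Op 3: CLOSE 5-4: Q_total=11.00, C_total=5.00, V=2.20; Q5=4.40, Q4=6.60; dissipated=2.400
Op 4: CLOSE 1-4: Q_total=12.60, C_total=5.00, V=2.52; Q1=5.04, Q4=7.56; dissipated=0.384
Op 5: CLOSE 5-2: Q_total=7.40, C_total=3.00, V=2.47; Q5=4.93, Q2=2.47; dissipated=0.213
Total dissipated: 53.414 μJ

Answer: 53.41 μJ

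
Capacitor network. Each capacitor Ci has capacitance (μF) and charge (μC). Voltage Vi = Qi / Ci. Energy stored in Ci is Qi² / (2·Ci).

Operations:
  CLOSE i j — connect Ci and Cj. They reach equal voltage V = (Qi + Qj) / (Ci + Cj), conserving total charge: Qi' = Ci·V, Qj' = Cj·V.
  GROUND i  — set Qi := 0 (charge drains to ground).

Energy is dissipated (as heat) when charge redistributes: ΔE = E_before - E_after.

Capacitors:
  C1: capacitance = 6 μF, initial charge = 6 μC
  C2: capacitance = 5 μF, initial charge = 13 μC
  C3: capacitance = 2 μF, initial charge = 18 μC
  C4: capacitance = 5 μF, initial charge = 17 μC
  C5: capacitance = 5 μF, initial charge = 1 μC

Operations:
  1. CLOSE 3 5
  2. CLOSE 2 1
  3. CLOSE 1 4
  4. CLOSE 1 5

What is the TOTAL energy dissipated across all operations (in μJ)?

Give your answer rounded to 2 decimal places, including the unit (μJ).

Answer: 62.69 μJ

Derivation:
Initial: C1(6μF, Q=6μC, V=1.00V), C2(5μF, Q=13μC, V=2.60V), C3(2μF, Q=18μC, V=9.00V), C4(5μF, Q=17μC, V=3.40V), C5(5μF, Q=1μC, V=0.20V)
Op 1: CLOSE 3-5: Q_total=19.00, C_total=7.00, V=2.71; Q3=5.43, Q5=13.57; dissipated=55.314
Op 2: CLOSE 2-1: Q_total=19.00, C_total=11.00, V=1.73; Q2=8.64, Q1=10.36; dissipated=3.491
Op 3: CLOSE 1-4: Q_total=27.36, C_total=11.00, V=2.49; Q1=14.93, Q4=12.44; dissipated=3.815
Op 4: CLOSE 1-5: Q_total=28.50, C_total=11.00, V=2.59; Q1=15.54, Q5=12.95; dissipated=0.070
Total dissipated: 62.691 μJ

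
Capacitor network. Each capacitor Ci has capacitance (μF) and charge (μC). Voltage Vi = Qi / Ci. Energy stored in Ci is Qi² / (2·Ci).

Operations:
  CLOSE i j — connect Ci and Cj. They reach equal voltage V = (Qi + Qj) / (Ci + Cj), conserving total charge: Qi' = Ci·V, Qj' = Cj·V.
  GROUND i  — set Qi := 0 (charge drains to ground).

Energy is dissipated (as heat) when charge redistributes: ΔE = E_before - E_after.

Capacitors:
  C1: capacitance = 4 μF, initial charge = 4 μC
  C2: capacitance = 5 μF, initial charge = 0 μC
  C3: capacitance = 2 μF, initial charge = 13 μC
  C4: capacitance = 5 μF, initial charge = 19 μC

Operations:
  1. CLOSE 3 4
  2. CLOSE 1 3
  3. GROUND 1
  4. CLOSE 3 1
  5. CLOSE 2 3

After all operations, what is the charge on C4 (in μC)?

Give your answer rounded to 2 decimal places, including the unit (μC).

Answer: 22.86 μC

Derivation:
Initial: C1(4μF, Q=4μC, V=1.00V), C2(5μF, Q=0μC, V=0.00V), C3(2μF, Q=13μC, V=6.50V), C4(5μF, Q=19μC, V=3.80V)
Op 1: CLOSE 3-4: Q_total=32.00, C_total=7.00, V=4.57; Q3=9.14, Q4=22.86; dissipated=5.207
Op 2: CLOSE 1-3: Q_total=13.14, C_total=6.00, V=2.19; Q1=8.76, Q3=4.38; dissipated=8.503
Op 3: GROUND 1: Q1=0; energy lost=9.596
Op 4: CLOSE 3-1: Q_total=4.38, C_total=6.00, V=0.73; Q3=1.46, Q1=2.92; dissipated=3.199
Op 5: CLOSE 2-3: Q_total=1.46, C_total=7.00, V=0.21; Q2=1.04, Q3=0.42; dissipated=0.381
Final charges: Q1=2.92, Q2=1.04, Q3=0.42, Q4=22.86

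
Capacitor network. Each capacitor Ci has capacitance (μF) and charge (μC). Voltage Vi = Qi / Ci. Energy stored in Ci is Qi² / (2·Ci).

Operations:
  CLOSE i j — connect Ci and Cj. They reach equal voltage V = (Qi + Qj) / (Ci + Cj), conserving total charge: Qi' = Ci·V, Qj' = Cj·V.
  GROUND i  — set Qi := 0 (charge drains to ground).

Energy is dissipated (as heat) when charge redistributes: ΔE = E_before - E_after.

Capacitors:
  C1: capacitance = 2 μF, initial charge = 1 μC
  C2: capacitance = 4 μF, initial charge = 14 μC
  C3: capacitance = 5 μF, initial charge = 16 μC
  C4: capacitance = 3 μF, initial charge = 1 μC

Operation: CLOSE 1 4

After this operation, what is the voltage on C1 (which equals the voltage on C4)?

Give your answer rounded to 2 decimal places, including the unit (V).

Answer: 0.40 V

Derivation:
Initial: C1(2μF, Q=1μC, V=0.50V), C2(4μF, Q=14μC, V=3.50V), C3(5μF, Q=16μC, V=3.20V), C4(3μF, Q=1μC, V=0.33V)
Op 1: CLOSE 1-4: Q_total=2.00, C_total=5.00, V=0.40; Q1=0.80, Q4=1.20; dissipated=0.017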